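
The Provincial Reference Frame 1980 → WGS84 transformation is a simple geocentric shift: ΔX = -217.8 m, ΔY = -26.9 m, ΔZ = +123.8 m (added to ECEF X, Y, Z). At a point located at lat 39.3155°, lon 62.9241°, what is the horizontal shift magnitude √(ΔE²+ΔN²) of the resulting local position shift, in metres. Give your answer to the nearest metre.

251 m

At φ = 39.3155°, λ = 62.9241°: sin φ = 0.633590, cos φ = 0.773669, sin λ = 0.890404, cos λ = 0.455170.
ΔE = −sin λ·ΔX + cos λ·ΔY = −(0.890404)·(-217.8) + (0.455170)·(-26.9) = 181.69 m.
ΔN = −sin φ cos λ·ΔX − sin φ sin λ·ΔY + cos φ·ΔZ = −(0.633590)(0.455170)(-217.8) − (0.633590)(0.890404)(-26.9) + (0.773669)(123.8) = 173.77 m.
Horizontal magnitude = √(ΔE² + ΔN²) = √(181.69² + 173.77²) = 251.41 m.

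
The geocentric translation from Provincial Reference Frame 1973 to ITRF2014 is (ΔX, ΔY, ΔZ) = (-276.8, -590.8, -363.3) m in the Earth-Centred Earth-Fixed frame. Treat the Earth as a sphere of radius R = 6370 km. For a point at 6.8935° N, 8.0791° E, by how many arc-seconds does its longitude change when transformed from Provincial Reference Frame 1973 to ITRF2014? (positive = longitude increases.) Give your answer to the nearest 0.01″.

sin φ = 0.120024, cos φ = 0.992771, sin λ = 0.140540, cos λ = 0.990075.
East component: ΔE = −sin λ·ΔX + cos λ·ΔY = −(0.140540)(-276.8) + (0.990075)(-590.8) = -546.03 m.
1° of latitude spans πR/180 = 111177 m; at latitude φ, 1° of longitude spans that × cos φ = 110373.8 m, so Δλ = -546.03 / 110373.8 × 3600 = -17.810″.

Δλ = -17.81″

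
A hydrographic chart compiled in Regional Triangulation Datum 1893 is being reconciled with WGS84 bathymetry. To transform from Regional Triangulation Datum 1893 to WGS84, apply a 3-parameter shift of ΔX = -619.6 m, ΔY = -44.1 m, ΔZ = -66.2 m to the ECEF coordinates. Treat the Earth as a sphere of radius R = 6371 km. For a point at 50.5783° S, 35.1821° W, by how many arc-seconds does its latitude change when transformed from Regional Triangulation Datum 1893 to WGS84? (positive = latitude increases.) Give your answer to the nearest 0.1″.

sin φ = -0.772493, cos φ = 0.635023, sin λ = -0.576177, cos λ = 0.817325.
North component: ΔN = −sin φ cos λ·ΔX − sin φ sin λ·ΔY + cos φ·ΔZ = −(-0.772493)(0.817325)(-619.6) − (-0.772493)(-0.576177)(-44.1) + (0.635023)(-66.2) = -413.61 m.
1° of latitude spans πR/180 = 111195 m, so Δφ = -413.61 / 111195 × 3600 = -13.391″.

Δφ = -13.4″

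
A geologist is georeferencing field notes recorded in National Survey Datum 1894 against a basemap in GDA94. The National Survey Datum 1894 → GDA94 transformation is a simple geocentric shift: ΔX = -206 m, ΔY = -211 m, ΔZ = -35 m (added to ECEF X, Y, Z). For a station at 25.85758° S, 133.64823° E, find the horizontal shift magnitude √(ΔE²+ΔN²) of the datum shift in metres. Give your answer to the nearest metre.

297 m

At φ = -25.85758°, λ = 133.64823°: sin φ = -0.436136, cos φ = 0.899881, sin λ = 0.723591, cos λ = -0.690229.
ΔE = −sin λ·ΔX + cos λ·ΔY = −(0.723591)·(-206) + (-0.690229)·(-211) = 294.70 m.
ΔN = −sin φ cos λ·ΔX − sin φ sin λ·ΔY + cos φ·ΔZ = −(-0.436136)(-0.690229)(-206) − (-0.436136)(0.723591)(-211) + (0.899881)(-35) = -36.07 m.
Horizontal magnitude = √(ΔE² + ΔN²) = √(294.70² + (-36.07)²) = 296.90 m.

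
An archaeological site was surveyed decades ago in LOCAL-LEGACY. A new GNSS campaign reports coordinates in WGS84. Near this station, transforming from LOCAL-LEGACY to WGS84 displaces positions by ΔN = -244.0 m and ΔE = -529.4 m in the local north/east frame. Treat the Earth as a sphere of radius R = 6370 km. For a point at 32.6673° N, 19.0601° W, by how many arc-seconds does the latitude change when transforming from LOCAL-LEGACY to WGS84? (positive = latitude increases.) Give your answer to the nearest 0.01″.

On a sphere of radius R, 1 rad of latitude = R, so Δφ = ΔN / R = -244.0 / 6370000 = -3.8305e-05 rad = -7.901″.

Δφ = -7.90″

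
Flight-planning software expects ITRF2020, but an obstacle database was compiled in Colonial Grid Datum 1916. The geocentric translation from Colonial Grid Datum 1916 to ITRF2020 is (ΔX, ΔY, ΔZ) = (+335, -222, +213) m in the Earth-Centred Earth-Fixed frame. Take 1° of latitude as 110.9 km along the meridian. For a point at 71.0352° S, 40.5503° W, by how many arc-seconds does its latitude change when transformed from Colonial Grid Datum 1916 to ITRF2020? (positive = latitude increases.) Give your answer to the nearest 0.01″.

sin φ = -0.945718, cos φ = 0.324987, sin λ = -0.650115, cos λ = 0.759836.
North component: ΔN = −sin φ cos λ·ΔX − sin φ sin λ·ΔY + cos φ·ΔZ = −(-0.945718)(0.759836)(335) − (-0.945718)(-0.650115)(-222) + (0.324987)(213) = 446.44 m.
1° of latitude spans 110900 m, so Δφ = 446.44 / 110900 × 3600 = 14.492″.

Δφ = 14.49″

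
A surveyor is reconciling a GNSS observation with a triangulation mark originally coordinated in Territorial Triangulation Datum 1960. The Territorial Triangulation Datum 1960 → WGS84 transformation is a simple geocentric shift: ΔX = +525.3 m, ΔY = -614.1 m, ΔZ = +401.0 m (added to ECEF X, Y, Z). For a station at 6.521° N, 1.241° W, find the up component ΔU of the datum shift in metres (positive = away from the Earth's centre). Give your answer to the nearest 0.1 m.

At φ = 6.521°, λ = -1.241°: sin φ = 0.113567, cos φ = 0.993530, sin λ = -0.021658, cos λ = 0.999765.
ΔU = cos φ cos λ·ΔX + cos φ sin λ·ΔY + sin φ·ΔZ = (0.993530)(0.999765)(525.3) + (0.993530)(-0.021658)(-614.1) + (0.113567)(401.0) = 580.53 m.

ΔU = 580.5 m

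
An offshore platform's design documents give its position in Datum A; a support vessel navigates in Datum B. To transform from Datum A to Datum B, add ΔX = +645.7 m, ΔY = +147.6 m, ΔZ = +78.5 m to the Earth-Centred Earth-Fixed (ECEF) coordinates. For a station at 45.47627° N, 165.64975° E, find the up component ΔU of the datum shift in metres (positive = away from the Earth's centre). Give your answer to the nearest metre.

The local up (radial) axis is (cos φ cos λ, cos φ sin λ, sin φ), giving ΔU = -438.641 + 25.652 + 55.967 = -357.02 m.

ΔU = -357 m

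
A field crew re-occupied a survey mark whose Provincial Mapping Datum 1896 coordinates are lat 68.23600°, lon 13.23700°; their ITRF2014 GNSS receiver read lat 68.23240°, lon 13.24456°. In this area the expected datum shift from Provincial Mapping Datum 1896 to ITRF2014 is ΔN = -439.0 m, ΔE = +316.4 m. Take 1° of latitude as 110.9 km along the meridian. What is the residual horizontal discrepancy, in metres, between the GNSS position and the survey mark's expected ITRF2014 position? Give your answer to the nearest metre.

Observed coordinate differences: Δφ = -0.00360°, Δλ = +0.00756°.
Converting to metres (1° lat = 110900 m, cos φ = 0.370784): observed ΔN = -399.2 m, observed ΔE = 310.9 m.
Subtracting the expected shift leaves a residual of -399.2 − (-439.0) = 39.8 m north and 310.9 − (316.4) = -5.5 m east.
Residual distance = √(39.8² + (-5.5)²) = 40.1 m.

40 m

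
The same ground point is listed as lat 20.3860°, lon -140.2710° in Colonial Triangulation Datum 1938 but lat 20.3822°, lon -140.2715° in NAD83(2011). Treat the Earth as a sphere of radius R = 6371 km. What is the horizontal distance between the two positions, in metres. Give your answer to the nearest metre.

426 m

Δφ = 20.3822° − 20.3860° = -0.0038°; Δλ = -140.2715° − -140.2710° = -0.0005°.
1° along a meridian = πR/180 = 111195 m.
ΔN = Δφ × 111195 = -422.5 m; ΔE = Δλ × 111195 × cos(20.3860°) = -0.0005 × 111195 × 0.937367 = -52.1 m.
Distance = √(ΔE² + ΔN²) = √((-52.1)² + (-422.5)²) = 425.7 m.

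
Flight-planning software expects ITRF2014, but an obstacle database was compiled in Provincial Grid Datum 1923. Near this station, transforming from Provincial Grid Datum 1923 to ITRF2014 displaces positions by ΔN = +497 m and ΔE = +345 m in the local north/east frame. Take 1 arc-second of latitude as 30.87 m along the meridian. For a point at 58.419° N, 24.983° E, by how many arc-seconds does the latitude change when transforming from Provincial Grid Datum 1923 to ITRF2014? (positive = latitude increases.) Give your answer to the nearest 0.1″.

1″ of latitude = 30.87 m, so Δφ = 497.0 / 30.87 = 16.100″.

Δφ = 16.1″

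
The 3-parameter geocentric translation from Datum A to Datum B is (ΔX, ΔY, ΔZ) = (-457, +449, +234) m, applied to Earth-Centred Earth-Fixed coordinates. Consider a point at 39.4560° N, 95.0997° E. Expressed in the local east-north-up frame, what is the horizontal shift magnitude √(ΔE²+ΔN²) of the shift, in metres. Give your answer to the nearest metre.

435 m

The local east axis at (φ, λ) is (−sin λ, cos λ, 0), so ΔE = −sin(95.0997°)·(-457) + cos(95.0997°)·449 = 415.28 m.
The local north axis is (−sin φ cos λ, −sin φ sin λ, cos φ), giving ΔN = -25.815 − 284.203 + 180.674 = -129.34 m.
Horizontal magnitude = √(ΔE² + ΔN²) = √(415.28² + (-129.34)²) = 434.96 m.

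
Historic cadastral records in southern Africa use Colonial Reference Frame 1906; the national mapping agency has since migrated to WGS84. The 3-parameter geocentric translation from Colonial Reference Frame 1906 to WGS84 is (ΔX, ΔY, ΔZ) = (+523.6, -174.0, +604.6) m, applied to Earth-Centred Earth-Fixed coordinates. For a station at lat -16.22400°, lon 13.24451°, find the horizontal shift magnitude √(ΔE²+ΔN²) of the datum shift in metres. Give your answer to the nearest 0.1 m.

The local east axis at (φ, λ) is (−sin λ, cos λ, 0), so ΔE = −sin(13.24451°)·523.6 + cos(13.24451°)·(-174.0) = -289.33 m.
The local north axis is (−sin φ cos λ, −sin φ sin λ, cos φ), giving ΔN = 142.399 − 11.138 + 580.523 = 711.78 m.
Horizontal magnitude = √(ΔE² + ΔN²) = √((-289.33)² + 711.78²) = 768.34 m.

768.3 m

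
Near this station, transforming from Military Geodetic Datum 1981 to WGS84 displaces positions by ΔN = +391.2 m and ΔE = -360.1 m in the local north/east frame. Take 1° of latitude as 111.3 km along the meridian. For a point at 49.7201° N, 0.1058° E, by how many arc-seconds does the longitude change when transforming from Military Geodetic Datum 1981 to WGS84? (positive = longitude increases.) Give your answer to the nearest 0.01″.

At latitude 49.7201°, cos φ = 0.646522.
1° of longitude at this latitude = 111.3 × cos φ = 71.96 km, so Δλ = -360.1 / 71957.9 = -0.0050043° = -18.016″.

Δλ = -18.02″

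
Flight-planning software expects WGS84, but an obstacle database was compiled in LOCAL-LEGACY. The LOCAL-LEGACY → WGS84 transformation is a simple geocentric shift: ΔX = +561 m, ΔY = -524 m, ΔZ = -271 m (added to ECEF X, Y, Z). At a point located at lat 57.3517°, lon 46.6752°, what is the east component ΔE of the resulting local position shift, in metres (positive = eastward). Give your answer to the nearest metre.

ΔE = -768 m

At φ = 57.3517°, λ = 46.6752°: sin φ = 0.841998, cos φ = 0.539481, sin λ = 0.727476, cos λ = 0.686133.
ΔE = −sin λ·ΔX + cos λ·ΔY = −(0.727476)·(561) + (0.686133)·(-524) = -767.65 m.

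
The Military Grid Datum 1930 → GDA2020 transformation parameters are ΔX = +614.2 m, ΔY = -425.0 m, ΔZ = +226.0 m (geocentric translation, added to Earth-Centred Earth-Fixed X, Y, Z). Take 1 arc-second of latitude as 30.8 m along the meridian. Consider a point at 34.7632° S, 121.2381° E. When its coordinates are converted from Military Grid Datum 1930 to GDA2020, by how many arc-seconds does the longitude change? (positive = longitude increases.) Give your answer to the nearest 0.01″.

Δλ = -12.04″

sin φ = -0.570186, cos φ = 0.821516, sin λ = 0.855020, cos λ = -0.518596.
East component: ΔE = −sin λ·ΔX + cos λ·ΔY = −(0.855020)(614.2) + (-0.518596)(-425.0) = -304.75 m.
1° of latitude spans 3600 × 30.80 = 110880 m; at latitude φ, 1° of longitude spans that × cos φ = 91089.6 m, so Δλ = -304.75 / 91089.6 × 3600 = -12.044″.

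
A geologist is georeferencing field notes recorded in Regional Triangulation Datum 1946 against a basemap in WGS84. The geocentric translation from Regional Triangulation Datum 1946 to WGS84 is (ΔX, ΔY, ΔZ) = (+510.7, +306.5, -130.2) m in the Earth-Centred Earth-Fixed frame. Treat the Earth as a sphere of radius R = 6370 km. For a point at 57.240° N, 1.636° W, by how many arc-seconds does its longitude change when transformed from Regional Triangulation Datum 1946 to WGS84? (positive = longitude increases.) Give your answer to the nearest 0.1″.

sin φ = 0.840945, cos φ = 0.541121, sin λ = -0.028550, cos λ = 0.999592.
East component: ΔE = −sin λ·ΔX + cos λ·ΔY = −(-0.028550)(510.7) + (0.999592)(306.5) = 320.96 m.
1° of latitude spans πR/180 = 111177 m; at latitude φ, 1° of longitude spans that × cos φ = 60160.5 m, so Δλ = 320.96 / 60160.5 × 3600 = 19.206″.

Δλ = 19.2″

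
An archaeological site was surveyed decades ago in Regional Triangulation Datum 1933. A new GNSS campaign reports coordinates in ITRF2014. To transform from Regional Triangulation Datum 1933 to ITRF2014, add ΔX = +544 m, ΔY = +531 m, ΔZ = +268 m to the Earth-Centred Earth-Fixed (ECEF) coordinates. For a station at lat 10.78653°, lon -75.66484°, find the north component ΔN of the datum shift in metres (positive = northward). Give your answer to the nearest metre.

ΔN = 334 m

The local north axis is (−sin φ cos λ, −sin φ sin λ, cos φ), giving ΔN = -25.207 + 96.283 + 263.265 = 334.34 m.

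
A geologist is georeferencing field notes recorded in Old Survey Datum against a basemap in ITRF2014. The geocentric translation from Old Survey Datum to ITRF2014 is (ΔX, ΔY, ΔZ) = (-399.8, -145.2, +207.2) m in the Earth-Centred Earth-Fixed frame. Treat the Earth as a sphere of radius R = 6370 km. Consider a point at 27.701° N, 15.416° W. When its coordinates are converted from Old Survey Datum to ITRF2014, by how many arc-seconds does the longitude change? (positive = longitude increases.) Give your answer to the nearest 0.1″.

Δλ = -9.0″

sin φ = 0.464857, cos φ = 0.885386, sin λ = -0.265825, cos λ = 0.964021.
East component: ΔE = −sin λ·ΔX + cos λ·ΔY = −(-0.265825)(-399.8) + (0.964021)(-145.2) = -246.25 m.
1° of latitude spans πR/180 = 111177 m; at latitude φ, 1° of longitude spans that × cos φ = 98434.9 m, so Δλ = -246.25 / 98434.9 × 3600 = -9.006″.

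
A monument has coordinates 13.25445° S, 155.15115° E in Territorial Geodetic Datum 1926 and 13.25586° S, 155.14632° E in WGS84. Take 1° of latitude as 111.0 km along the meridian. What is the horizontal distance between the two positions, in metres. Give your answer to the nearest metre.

545 m

Δφ = -13.25586° − -13.25445° = -0.00141°; Δλ = 155.14632° − 155.15115° = -0.00483°.
ΔN = Δφ × 111000 = -156.5 m; ΔE = Δλ × 111000 × cos(-13.25445°) = -0.00483 × 111000 × 0.973361 = -521.8 m.
Distance = √(ΔE² + ΔN²) = √((-521.8)² + (-156.5)²) = 544.8 m.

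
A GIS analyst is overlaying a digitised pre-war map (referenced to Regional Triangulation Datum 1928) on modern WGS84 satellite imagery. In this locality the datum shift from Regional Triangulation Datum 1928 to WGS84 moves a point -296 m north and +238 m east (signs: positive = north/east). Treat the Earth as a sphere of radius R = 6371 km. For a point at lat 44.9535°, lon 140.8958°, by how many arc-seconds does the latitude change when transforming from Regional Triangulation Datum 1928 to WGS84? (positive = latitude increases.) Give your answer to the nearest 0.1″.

Δφ = -9.6″

On a sphere of radius R, 1 rad of latitude = R, so Δφ = ΔN / R = -296.0 / 6371000 = -4.6461e-05 rad = -9.583″.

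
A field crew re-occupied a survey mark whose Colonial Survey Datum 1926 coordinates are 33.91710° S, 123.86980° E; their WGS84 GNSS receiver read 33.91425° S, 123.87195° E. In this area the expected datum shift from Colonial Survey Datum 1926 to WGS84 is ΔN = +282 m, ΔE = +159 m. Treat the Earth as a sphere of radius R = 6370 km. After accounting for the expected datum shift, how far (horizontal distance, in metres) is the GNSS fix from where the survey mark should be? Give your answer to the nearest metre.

53 m

Observed coordinate differences: Δφ = +0.00285°, Δλ = +0.00215°.
Converting to metres (1° lat = 111177 m, cos φ = 0.829846): observed ΔN = 316.9 m, observed ΔE = 198.4 m.
Subtracting the expected shift leaves a residual of 316.9 − (282) = 34.9 m north and 198.4 − (159) = 39.4 m east.
Residual distance = √(34.9² + 39.4²) = 52.6 m.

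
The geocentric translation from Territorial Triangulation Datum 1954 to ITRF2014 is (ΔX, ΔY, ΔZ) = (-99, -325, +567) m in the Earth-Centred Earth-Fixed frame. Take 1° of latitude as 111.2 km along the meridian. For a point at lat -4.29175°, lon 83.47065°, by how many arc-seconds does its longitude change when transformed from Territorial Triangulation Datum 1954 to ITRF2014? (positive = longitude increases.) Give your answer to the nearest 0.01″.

sin φ = -0.074835, cos φ = 0.997196, sin λ = 0.993514, cos λ = 0.113712.
East component: ΔE = −sin λ·ΔX + cos λ·ΔY = −(0.993514)(-99) + (0.113712)(-325) = 61.40 m.
1° of latitude spans 111200 m; at latitude φ, 1° of longitude spans that × cos φ = 110888.2 m, so Δλ = 61.40 / 110888.2 × 3600 = 1.993″.

Δλ = 1.99″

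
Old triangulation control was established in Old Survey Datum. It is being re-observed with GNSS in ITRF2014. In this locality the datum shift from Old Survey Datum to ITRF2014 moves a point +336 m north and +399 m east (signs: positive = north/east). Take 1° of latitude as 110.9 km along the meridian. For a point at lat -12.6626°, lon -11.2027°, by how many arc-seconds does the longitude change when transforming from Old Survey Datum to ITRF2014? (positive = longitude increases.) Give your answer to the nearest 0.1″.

Δλ = 13.3″

At latitude -12.6626°, cos φ = 0.975678.
1° of longitude at this latitude = 110.9 × cos φ = 108.20 km, so Δλ = 399.0 / 108202.7 = 0.0036875° = 13.275″.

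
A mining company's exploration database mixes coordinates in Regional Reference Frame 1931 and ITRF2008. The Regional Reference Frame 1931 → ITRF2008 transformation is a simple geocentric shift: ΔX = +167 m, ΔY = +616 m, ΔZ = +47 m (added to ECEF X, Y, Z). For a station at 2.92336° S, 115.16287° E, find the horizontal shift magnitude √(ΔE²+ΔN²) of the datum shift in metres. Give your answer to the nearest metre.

At φ = -2.92336°, λ = 115.16287°: sin φ = -0.051000, cos φ = 0.998699, sin λ = 0.905103, cos λ = -0.425193.
ΔE = −sin λ·ΔX + cos λ·ΔY = −(0.905103)·(167) + (-0.425193)·(616) = -413.07 m.
ΔN = −sin φ cos λ·ΔX − sin φ sin λ·ΔY + cos φ·ΔZ = −(-0.051000)(-0.425193)(167) − (-0.051000)(0.905103)(616) + (0.998699)(47) = 71.75 m.
Horizontal magnitude = √(ΔE² + ΔN²) = √((-413.07)² + 71.75²) = 419.26 m.

419 m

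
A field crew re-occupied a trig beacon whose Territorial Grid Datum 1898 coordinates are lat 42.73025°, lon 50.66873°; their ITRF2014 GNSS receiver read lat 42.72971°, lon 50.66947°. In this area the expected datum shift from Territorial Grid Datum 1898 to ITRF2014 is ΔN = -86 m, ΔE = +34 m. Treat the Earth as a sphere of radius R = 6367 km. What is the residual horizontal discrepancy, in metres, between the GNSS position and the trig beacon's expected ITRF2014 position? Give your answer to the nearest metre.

Observed coordinate differences: Δφ = -0.00054°, Δλ = +0.00074°.
Converting to metres (1° lat = 111125 m, cos φ = 0.734556): observed ΔN = -60.0 m, observed ΔE = 60.4 m.
Subtracting the expected shift leaves a residual of -60.0 − (-86) = 26.0 m north and 60.4 − (34) = 26.4 m east.
Residual distance = √(26.0² + 26.4²) = 37.1 m.

37 m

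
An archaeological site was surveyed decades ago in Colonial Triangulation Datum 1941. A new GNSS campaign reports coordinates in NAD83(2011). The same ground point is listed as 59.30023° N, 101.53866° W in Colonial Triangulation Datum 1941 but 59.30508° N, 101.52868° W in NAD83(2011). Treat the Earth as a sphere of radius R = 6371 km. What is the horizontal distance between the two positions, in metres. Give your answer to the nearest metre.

782 m

Δφ = 59.30508° − 59.30023° = +0.00485°; Δλ = -101.52868° − -101.53866° = +0.00998°.
1° along a meridian = πR/180 = 111195 m.
ΔN = Δφ × 111195 = 539.3 m; ΔE = Δλ × 111195 × cos(59.30023°) = +0.00998 × 111195 × 0.510539 = 566.6 m.
Distance = √(ΔE² + ΔN²) = √(566.6² + 539.3²) = 782.2 m.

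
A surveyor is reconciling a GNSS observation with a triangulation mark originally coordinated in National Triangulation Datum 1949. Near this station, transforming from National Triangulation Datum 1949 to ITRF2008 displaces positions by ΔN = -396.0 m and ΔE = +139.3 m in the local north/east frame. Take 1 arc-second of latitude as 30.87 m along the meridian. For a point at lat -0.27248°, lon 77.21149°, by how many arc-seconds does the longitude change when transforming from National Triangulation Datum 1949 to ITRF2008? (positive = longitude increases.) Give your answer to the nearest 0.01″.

At latitude -0.27248°, cos φ = 0.999989.
1″ of longitude at this latitude = 30.87 × cos φ = 30.8697 m, so Δλ = 139.3 / 30.8697 = 4.513″.

Δλ = 4.51″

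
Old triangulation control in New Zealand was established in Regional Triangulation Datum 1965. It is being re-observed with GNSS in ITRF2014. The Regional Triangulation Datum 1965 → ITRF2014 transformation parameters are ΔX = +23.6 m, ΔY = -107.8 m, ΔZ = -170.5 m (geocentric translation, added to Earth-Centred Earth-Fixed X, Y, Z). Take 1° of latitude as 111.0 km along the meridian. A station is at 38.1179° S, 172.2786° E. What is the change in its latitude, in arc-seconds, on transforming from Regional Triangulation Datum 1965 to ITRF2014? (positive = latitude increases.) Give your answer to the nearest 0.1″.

Δφ = -5.1″

sin φ = -0.617282, cos φ = 0.786742, sin λ = 0.134356, cos λ = -0.990933.
North component: ΔN = −sin φ cos λ·ΔX − sin φ sin λ·ΔY + cos φ·ΔZ = −(-0.617282)(-0.990933)(23.6) − (-0.617282)(0.134356)(-107.8) + (0.786742)(-170.5) = -157.52 m.
1° of latitude spans 111000 m, so Δφ = -157.52 / 111000 × 3600 = -5.109″.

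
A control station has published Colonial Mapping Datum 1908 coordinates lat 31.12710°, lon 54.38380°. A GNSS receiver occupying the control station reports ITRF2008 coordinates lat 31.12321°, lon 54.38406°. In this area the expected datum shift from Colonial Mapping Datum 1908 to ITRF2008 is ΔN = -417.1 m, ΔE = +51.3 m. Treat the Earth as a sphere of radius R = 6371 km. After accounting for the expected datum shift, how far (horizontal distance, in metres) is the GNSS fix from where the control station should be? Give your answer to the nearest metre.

31 m

Observed coordinate differences: Δφ = -0.00389°, Δλ = +0.00026°.
Converting to metres (1° lat = 111195 m, cos φ = 0.856023): observed ΔN = -432.5 m, observed ΔE = 24.7 m.
Subtracting the expected shift leaves a residual of -432.5 − (-417.1) = -15.4 m north and 24.7 − (51.3) = -26.6 m east.
Residual distance = √((-15.4)² + (-26.6)²) = 30.7 m.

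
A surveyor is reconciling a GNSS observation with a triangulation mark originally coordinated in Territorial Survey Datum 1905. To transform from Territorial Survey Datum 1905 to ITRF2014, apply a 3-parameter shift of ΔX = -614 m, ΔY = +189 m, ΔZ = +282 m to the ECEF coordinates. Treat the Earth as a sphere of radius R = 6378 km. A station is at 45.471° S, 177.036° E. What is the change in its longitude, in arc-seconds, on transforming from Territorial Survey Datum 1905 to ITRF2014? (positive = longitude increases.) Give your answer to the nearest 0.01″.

sin φ = -0.712896, cos φ = 0.701270, sin λ = 0.051708, cos λ = -0.998662.
East component: ΔE = −sin λ·ΔX + cos λ·ΔY = −(0.051708)(-614) + (-0.998662)(189) = -157.00 m.
1° of latitude spans πR/180 = 111317 m; at latitude φ, 1° of longitude spans that × cos φ = 78063.4 m, so Δλ = -157.00 / 78063.4 × 3600 = -7.240″.

Δλ = -7.24″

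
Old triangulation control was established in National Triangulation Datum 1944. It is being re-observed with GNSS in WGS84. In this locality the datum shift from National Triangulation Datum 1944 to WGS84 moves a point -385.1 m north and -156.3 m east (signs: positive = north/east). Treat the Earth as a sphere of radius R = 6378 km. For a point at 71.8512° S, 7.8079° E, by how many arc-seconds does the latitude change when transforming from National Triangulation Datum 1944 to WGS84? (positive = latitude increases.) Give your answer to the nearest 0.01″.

Δφ = -12.45″

On a sphere of radius R, 1 rad of latitude = R, so Δφ = ΔN / R = -385.1 / 6378000 = -6.0379e-05 rad = -12.454″.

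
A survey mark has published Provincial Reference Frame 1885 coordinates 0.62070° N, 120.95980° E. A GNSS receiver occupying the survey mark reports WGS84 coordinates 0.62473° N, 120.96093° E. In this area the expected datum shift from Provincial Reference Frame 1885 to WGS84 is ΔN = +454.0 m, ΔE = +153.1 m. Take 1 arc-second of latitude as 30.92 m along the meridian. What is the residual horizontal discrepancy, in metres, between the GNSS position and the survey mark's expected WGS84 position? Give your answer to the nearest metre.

Observed coordinate differences: Δφ = +0.00403°, Δλ = +0.00113°.
Converting to metres (1° lat = 111312 m, cos φ = 0.999941): observed ΔN = 448.6 m, observed ΔE = 125.8 m.
Subtracting the expected shift leaves a residual of 448.6 − (454.0) = -5.4 m north and 125.8 − (153.1) = -27.3 m east.
Residual distance = √((-5.4)² + (-27.3)²) = 27.9 m.

28 m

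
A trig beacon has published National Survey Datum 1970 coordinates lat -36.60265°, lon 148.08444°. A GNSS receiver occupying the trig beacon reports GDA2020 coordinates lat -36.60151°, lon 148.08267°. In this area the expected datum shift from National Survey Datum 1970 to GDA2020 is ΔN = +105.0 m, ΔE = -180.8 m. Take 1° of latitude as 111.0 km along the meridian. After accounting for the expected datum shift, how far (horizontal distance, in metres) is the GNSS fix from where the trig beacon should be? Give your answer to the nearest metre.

Observed coordinate differences: Δφ = +0.00114°, Δλ = -0.00177°.
Converting to metres (1° lat = 111000 m, cos φ = 0.802790): observed ΔN = 126.5 m, observed ΔE = -157.7 m.
Subtracting the expected shift leaves a residual of 126.5 − (105.0) = 21.5 m north and -157.7 − (-180.8) = 23.1 m east.
Residual distance = √(21.5² + 23.1²) = 31.6 m.

32 m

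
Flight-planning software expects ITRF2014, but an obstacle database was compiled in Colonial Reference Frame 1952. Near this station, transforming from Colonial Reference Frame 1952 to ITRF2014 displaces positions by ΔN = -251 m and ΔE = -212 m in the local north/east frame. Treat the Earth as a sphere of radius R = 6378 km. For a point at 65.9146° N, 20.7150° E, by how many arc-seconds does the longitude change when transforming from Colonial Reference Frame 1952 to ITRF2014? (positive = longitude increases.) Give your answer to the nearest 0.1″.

At latitude 65.9146°, cos φ = 0.408098.
One radian of longitude at latitude φ spans R cos φ, so Δλ = ΔE / (R cos φ) = -212.0 / (6378000 × 0.408098) = -8.1449e-05 rad = -16.800″.

Δλ = -16.8″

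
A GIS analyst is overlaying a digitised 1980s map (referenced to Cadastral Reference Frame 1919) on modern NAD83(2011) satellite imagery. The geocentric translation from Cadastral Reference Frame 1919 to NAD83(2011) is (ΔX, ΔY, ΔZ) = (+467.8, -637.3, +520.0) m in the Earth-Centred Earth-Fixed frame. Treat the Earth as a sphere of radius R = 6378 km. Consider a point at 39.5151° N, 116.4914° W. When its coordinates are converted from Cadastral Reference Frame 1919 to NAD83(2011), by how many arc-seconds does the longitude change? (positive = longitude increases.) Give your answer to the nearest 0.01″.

sin φ = 0.636282, cos φ = 0.771457, sin λ = -0.895001, cos λ = -0.446063.
East component: ΔE = −sin λ·ΔX + cos λ·ΔY = −(-0.895001)(467.8) + (-0.446063)(-637.3) = 702.96 m.
1° of latitude spans πR/180 = 111317 m; at latitude φ, 1° of longitude spans that × cos φ = 85876.3 m, so Δλ = 702.96 / 85876.3 × 3600 = 29.469″.

Δλ = 29.47″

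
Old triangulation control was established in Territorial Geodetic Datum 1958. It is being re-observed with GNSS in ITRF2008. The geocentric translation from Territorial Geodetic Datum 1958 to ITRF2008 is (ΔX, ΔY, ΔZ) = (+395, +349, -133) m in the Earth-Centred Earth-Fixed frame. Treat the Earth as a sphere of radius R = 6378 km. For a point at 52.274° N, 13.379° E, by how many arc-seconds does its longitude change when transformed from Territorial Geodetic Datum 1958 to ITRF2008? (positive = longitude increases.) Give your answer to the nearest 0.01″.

sin φ = 0.790946, cos φ = 0.611886, sin λ = 0.231391, cos λ = 0.972861.
East component: ΔE = −sin λ·ΔX + cos λ·ΔY = −(0.231391)(395) + (0.972861)(349) = 248.13 m.
1° of latitude spans πR/180 = 111317 m; at latitude φ, 1° of longitude spans that × cos φ = 68113.4 m, so Δλ = 248.13 / 68113.4 × 3600 = 13.114″.

Δλ = 13.11″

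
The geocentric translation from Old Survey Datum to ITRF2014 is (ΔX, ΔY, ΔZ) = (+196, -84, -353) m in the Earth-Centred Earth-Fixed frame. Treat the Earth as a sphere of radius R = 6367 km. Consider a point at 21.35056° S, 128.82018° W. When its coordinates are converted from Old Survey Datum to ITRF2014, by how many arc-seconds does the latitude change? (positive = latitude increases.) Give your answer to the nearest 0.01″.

Δφ = -11.33″

sin φ = -0.364073, cos φ = 0.931370, sin λ = -0.779117, cos λ = -0.626878.
North component: ΔN = −sin φ cos λ·ΔX − sin φ sin λ·ΔY + cos φ·ΔZ = −(-0.364073)(-0.626878)(196) − (-0.364073)(-0.779117)(-84) + (0.931370)(-353) = -349.68 m.
1° of latitude spans πR/180 = 111125 m, so Δφ = -349.68 / 111125 × 3600 = -11.328″.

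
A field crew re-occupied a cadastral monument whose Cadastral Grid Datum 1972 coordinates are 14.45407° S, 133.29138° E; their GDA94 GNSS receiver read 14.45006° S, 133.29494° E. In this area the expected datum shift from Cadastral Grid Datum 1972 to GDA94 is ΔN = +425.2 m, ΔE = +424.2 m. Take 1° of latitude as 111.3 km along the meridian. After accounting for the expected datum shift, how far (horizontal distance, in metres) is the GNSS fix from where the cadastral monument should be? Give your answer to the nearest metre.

46 m

Observed coordinate differences: Δφ = +0.00401°, Δλ = +0.00356°.
Converting to metres (1° lat = 111300 m, cos φ = 0.968348): observed ΔN = 446.3 m, observed ΔE = 383.7 m.
Subtracting the expected shift leaves a residual of 446.3 − (425.2) = 21.1 m north and 383.7 − (424.2) = -40.5 m east.
Residual distance = √(21.1² + (-40.5)²) = 45.7 m.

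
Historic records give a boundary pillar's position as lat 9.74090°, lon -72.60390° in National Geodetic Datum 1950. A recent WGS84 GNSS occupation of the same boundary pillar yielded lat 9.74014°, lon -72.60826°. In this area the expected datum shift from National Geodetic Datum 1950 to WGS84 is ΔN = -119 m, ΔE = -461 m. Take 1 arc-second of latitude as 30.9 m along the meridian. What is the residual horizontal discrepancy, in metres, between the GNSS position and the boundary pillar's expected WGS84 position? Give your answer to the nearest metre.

Observed coordinate differences: Δφ = -0.00076°, Δλ = -0.00436°.
Converting to metres (1° lat = 111240 m, cos φ = 0.985583): observed ΔN = -84.5 m, observed ΔE = -478.0 m.
Subtracting the expected shift leaves a residual of -84.5 − (-119) = 34.5 m north and -478.0 − (-461) = -17.0 m east.
Residual distance = √(34.5² + (-17.0)²) = 38.4 m.

38 m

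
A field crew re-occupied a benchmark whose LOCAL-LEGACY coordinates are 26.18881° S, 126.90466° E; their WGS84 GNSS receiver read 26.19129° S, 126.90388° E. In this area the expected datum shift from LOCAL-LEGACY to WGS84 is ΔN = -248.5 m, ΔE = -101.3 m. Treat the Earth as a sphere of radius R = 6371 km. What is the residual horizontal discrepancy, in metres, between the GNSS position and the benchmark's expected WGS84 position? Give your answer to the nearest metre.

36 m

Observed coordinate differences: Δφ = -0.00248°, Δλ = -0.00078°.
Converting to metres (1° lat = 111195 m, cos φ = 0.897345): observed ΔN = -275.8 m, observed ΔE = -77.8 m.
Subtracting the expected shift leaves a residual of -275.8 − (-248.5) = -27.3 m north and -77.8 − (-101.3) = 23.5 m east.
Residual distance = √((-27.3)² + 23.5²) = 36.0 m.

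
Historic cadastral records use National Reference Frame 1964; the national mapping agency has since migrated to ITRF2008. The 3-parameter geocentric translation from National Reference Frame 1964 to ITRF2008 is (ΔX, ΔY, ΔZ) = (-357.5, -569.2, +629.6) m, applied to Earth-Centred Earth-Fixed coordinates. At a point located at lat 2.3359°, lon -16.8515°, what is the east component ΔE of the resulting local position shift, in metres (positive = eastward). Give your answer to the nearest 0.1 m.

At φ = 2.3359°, λ = -16.8515°: sin φ = 0.040758, cos φ = 0.999169, sin λ = -0.289892, cos λ = 0.957059.
ΔE = −sin λ·ΔX + cos λ·ΔY = −(-0.289892)·(-357.5) + (0.957059)·(-569.2) = -648.39 m.

ΔE = -648.4 m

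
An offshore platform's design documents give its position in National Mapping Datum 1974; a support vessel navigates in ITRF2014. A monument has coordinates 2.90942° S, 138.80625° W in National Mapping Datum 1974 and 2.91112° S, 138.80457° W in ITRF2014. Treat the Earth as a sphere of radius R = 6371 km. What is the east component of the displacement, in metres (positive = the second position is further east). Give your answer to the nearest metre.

Δφ = -2.91112° − -2.90942° = -0.00170°; Δλ = -138.80457° − -138.80625° = +0.00168°.
1° along a meridian = πR/180 = 111195 m.
ΔN = Δφ × 111195 = -189.0 m; ΔE = Δλ × 111195 × cos(-2.90942°) = +0.00168 × 111195 × 0.998711 = 186.6 m.

ΔE = 187 m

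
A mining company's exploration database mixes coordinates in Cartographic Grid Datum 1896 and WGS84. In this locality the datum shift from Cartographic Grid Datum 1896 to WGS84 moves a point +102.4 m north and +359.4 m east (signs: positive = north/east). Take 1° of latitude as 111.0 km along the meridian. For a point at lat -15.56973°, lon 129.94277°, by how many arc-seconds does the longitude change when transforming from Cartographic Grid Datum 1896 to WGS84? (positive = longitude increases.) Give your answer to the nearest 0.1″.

At latitude -15.56973°, cos φ = 0.963305.
1° of longitude at this latitude = 111.0 × cos φ = 106.93 km, so Δλ = 359.4 / 106926.8 = 0.0033612° = 12.100″.

Δλ = 12.1″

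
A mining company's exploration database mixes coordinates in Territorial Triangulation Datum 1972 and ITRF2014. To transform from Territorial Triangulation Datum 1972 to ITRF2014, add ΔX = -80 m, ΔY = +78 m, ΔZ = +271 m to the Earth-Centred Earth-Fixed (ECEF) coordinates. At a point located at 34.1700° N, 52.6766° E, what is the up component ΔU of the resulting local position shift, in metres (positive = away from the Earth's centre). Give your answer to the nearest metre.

ΔU = 163 m

The local up (radial) axis is (cos φ cos λ, cos φ sin λ, sin φ), giving ΔU = -40.132 + 51.320 + 152.207 = 163.40 m.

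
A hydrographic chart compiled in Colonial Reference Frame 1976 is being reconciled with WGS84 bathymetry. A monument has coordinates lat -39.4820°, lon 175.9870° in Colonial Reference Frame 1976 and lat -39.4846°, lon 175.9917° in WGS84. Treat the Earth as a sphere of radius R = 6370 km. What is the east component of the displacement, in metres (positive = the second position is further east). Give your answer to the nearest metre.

ΔE = 403 m

Δφ = -39.4846° − -39.4820° = -0.0026°; Δλ = 175.9917° − 175.9870° = +0.0047°.
1° along a meridian = πR/180 = 111177 m.
ΔN = Δφ × 111177 = -289.1 m; ΔE = Δλ × 111177 × cos(-39.4820°) = +0.0047 × 111177 × 0.771824 = 403.3 m.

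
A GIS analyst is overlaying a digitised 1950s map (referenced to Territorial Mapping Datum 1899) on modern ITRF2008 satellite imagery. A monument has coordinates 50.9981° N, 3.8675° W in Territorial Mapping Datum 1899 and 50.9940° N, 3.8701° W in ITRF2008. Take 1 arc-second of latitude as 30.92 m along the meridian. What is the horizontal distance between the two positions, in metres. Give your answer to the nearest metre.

491 m

Δφ = 50.9940° − 50.9981° = -0.0041°; Δλ = -3.8701° − -3.8675° = -0.0026°.
1° of latitude = 3600 × 30.92 = 111312 m.
ΔN = Δφ × 111312 = -456.4 m; ΔE = Δλ × 111312 × cos(50.9981°) = -0.0026 × 111312 × 0.629346 = -182.1 m.
Distance = √(ΔE² + ΔN²) = √((-182.1)² + (-456.4)²) = 491.4 m.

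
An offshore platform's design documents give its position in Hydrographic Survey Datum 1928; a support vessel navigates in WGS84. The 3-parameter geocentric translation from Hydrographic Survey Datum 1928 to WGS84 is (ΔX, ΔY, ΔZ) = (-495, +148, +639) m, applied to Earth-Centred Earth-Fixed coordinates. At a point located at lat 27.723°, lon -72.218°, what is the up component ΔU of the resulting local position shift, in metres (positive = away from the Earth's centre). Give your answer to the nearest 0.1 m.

The local up (radial) axis is (cos φ cos λ, cos φ sin λ, sin φ), giving ΔU = -133.818 − 124.752 + 297.261 = 38.69 m.

ΔU = 38.7 m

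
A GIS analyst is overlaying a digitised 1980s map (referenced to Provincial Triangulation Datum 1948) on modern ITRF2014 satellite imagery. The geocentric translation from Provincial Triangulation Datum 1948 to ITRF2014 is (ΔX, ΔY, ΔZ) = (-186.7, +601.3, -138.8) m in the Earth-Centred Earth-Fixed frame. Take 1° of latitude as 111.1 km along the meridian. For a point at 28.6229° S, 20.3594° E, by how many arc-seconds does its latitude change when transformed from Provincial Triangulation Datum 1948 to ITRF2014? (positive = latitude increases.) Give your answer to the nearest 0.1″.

sin φ = -0.479043, cos φ = 0.877792, sin λ = 0.347908, cos λ = 0.937529.
North component: ΔN = −sin φ cos λ·ΔX − sin φ sin λ·ΔY + cos φ·ΔZ = −(-0.479043)(0.937529)(-186.7) − (-0.479043)(0.347908)(601.3) + (0.877792)(-138.8) = -105.47 m.
1° of latitude spans 111100 m, so Δφ = -105.47 / 111100 × 3600 = -3.418″.

Δφ = -3.4″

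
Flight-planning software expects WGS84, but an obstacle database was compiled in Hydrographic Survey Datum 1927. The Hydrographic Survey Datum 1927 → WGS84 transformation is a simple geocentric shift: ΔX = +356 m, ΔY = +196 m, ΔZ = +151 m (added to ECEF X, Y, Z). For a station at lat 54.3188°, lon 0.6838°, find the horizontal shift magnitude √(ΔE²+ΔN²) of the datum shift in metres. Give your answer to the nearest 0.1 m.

At φ = 54.3188°, λ = 0.6838°: sin φ = 0.812275, cos φ = 0.583275, sin λ = 0.011934, cos λ = 0.999929.
ΔE = −sin λ·ΔX + cos λ·ΔY = −(0.011934)·(356) + (0.999929)·(196) = 191.74 m.
ΔN = −sin φ cos λ·ΔX − sin φ sin λ·ΔY + cos φ·ΔZ = −(0.812275)(0.999929)(356) − (0.812275)(0.011934)(196) + (0.583275)(151) = -202.97 m.
Horizontal magnitude = √(ΔE² + ΔN²) = √(191.74² + (-202.97)²) = 279.22 m.

279.2 m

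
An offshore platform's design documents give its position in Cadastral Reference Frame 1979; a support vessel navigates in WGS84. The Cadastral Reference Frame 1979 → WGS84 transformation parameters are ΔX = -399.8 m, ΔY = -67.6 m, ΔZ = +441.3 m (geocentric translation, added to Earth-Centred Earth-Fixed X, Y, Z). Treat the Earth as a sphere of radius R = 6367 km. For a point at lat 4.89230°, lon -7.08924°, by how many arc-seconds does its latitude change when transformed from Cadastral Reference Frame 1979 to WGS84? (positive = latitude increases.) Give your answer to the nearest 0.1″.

Δφ = 15.3″

sin φ = 0.085283, cos φ = 0.996357, sin λ = -0.123415, cos λ = 0.992355.
North component: ΔN = −sin φ cos λ·ΔX − sin φ sin λ·ΔY + cos φ·ΔZ = −(0.085283)(0.992355)(-399.8) − (0.085283)(-0.123415)(-67.6) + (0.996357)(441.3) = 472.82 m.
1° of latitude spans πR/180 = 111125 m, so Δφ = 472.82 / 111125 × 3600 = 15.317″.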